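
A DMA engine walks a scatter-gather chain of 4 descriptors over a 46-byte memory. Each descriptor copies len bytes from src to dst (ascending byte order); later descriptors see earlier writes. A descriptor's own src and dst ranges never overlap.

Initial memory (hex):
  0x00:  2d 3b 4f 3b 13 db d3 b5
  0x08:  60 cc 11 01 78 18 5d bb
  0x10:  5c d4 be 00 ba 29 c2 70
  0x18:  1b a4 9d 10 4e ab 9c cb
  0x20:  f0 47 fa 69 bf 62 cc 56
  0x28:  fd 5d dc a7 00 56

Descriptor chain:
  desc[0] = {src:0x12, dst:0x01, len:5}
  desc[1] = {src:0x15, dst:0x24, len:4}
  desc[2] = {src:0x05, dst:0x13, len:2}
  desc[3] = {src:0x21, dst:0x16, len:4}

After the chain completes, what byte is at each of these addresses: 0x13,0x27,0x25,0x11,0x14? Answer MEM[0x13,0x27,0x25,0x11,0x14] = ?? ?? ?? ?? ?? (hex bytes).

  after D0: wrote 5B at 0x01 = be00ba29c2
  after D1: wrote 4B at 0x24 = 29c2701b
  after D2: wrote 2B at 0x13 = c2d3
  after D3: wrote 4B at 0x16 = 47fa6929
query mem[0x13]=0xc2, mem[0x27]=0x1b, mem[0x25]=0xc2, mem[0x11]=0xd4, mem[0x14]=0xd3

MEM[0x13,0x27,0x25,0x11,0x14] = c2 1b c2 d4 d3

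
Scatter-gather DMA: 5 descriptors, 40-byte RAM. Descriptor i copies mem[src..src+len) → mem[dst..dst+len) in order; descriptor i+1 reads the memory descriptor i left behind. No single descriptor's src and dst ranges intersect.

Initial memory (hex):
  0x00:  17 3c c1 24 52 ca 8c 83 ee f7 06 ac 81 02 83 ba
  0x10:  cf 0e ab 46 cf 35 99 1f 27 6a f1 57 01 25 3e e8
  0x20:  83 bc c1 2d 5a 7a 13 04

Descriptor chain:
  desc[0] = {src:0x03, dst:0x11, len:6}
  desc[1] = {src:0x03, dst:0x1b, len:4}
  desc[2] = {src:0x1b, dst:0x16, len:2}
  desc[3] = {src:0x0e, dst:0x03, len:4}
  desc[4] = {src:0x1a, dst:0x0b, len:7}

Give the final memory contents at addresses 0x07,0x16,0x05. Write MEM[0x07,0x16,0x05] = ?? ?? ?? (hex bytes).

MEM[0x07,0x16,0x05] = 83 24 cf

[0] 0x03->0x11 len=6 : 24 52 ca 8c 83 ee
[1] 0x03->0x1b len=4 : 24 52 ca 8c
[2] 0x1b->0x16 len=2 : 24 52
[3] 0x0e->0x03 len=4 : 83 ba cf 24
[4] 0x1a->0x0b len=7 : f1 24 52 ca 8c e8 83
query mem[0x07]=0x83, mem[0x16]=0x24, mem[0x05]=0xcf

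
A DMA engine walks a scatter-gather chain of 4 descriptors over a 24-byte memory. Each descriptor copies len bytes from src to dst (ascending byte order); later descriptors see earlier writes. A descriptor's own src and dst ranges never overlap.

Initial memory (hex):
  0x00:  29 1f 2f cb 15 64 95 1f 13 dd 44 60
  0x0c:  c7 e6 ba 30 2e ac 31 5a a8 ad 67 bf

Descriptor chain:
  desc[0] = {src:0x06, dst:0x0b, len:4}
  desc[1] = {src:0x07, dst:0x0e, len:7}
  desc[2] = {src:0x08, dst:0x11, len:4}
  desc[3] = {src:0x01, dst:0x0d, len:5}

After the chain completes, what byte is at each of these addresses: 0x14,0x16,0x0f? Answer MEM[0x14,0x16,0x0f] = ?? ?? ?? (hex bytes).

MEM[0x14,0x16,0x0f] = 95 67 cb

D0: mem[0x0b..0x0e] <- [95 1f 13 dd]
D1: mem[0x0e..0x14] <- [1f 13 dd 44 95 1f 13]
D2: mem[0x11..0x14] <- [13 dd 44 95]
D3: mem[0x0d..0x11] <- [1f 2f cb 15 64]
query mem[0x14]=0x95, mem[0x16]=0x67, mem[0x0f]=0xcb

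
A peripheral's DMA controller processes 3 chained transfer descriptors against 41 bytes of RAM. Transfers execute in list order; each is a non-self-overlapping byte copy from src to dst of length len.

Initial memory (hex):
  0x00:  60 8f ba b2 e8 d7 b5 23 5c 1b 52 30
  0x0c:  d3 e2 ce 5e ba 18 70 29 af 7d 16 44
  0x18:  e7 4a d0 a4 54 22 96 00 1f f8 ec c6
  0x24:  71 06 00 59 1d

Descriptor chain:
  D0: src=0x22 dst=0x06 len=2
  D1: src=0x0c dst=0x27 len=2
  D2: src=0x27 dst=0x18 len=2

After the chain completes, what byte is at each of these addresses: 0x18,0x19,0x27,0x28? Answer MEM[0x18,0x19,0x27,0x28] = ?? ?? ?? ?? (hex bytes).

MEM[0x18,0x19,0x27,0x28] = d3 e2 d3 e2

[0] 0x22->0x06 len=2 : ec c6
[1] 0x0c->0x27 len=2 : d3 e2
[2] 0x27->0x18 len=2 : d3 e2
query mem[0x18]=0xd3, mem[0x19]=0xe2, mem[0x27]=0xd3, mem[0x28]=0xe2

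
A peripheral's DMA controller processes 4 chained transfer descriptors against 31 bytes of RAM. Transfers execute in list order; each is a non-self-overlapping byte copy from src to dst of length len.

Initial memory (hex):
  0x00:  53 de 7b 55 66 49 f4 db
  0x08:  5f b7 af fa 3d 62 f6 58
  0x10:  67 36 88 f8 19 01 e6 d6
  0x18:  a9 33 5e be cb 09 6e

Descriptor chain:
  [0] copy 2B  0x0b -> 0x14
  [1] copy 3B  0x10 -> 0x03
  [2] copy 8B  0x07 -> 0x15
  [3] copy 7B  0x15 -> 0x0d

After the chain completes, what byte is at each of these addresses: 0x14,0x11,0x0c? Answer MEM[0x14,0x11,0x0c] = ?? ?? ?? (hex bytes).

  after D0: wrote 2B at 0x14 = fa3d
  after D1: wrote 3B at 0x03 = 673688
  after D2: wrote 8B at 0x15 = db5fb7affa3d62f6
  after D3: wrote 7B at 0x0d = db5fb7affa3d62
query mem[0x14]=0xfa, mem[0x11]=0xfa, mem[0x0c]=0x3d

MEM[0x14,0x11,0x0c] = fa fa 3d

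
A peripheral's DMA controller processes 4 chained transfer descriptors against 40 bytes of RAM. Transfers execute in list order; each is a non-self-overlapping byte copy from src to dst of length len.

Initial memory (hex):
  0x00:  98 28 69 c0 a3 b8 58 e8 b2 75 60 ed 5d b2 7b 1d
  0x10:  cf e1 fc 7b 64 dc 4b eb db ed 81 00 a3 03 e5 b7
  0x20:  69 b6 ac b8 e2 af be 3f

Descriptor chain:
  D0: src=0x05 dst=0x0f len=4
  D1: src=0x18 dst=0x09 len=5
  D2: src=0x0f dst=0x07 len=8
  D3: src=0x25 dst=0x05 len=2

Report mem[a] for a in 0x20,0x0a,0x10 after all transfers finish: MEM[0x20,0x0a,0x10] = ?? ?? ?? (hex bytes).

[0] 0x05->0x0f len=4 : b8 58 e8 b2
[1] 0x18->0x09 len=5 : db ed 81 00 a3
[2] 0x0f->0x07 len=8 : b8 58 e8 b2 7b 64 dc 4b
[3] 0x25->0x05 len=2 : af be
query mem[0x20]=0x69, mem[0x0a]=0xb2, mem[0x10]=0x58

MEM[0x20,0x0a,0x10] = 69 b2 58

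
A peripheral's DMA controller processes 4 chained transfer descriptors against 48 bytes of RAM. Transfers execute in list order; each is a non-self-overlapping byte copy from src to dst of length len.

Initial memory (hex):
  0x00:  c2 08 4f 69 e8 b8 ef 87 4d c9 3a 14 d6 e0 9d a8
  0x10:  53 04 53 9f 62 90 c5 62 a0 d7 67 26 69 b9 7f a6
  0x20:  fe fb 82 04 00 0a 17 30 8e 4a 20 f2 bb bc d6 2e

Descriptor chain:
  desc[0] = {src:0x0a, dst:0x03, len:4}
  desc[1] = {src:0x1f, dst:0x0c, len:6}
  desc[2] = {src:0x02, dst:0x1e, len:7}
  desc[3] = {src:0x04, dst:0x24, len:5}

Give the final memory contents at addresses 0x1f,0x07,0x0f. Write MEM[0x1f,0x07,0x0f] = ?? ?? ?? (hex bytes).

MEM[0x1f,0x07,0x0f] = 3a 87 82

#0 dst[0x03+4] := {0x3a,0x14,0xd6,0xe0}
#1 dst[0x0c+6] := {0xa6,0xfe,0xfb,0x82,0x04,0x00}
#2 dst[0x1e+7] := {0x4f,0x3a,0x14,0xd6,0xe0,0x87,0x4d}
#3 dst[0x24+5] := {0x14,0xd6,0xe0,0x87,0x4d}
query mem[0x1f]=0x3a, mem[0x07]=0x87, mem[0x0f]=0x82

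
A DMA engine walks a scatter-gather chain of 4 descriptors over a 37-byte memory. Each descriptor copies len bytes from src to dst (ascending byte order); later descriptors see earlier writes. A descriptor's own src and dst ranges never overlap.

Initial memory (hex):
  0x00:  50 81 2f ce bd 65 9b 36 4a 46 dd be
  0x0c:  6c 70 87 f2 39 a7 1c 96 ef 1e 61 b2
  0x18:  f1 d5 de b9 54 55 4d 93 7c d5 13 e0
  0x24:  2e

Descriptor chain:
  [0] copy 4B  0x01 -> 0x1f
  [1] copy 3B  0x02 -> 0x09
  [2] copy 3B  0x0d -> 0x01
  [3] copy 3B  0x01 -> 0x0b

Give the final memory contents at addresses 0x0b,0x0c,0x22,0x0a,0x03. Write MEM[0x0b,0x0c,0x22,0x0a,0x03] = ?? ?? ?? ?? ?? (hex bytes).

MEM[0x0b,0x0c,0x22,0x0a,0x03] = 70 87 bd ce f2

[0] 0x01->0x1f len=4 : 81 2f ce bd
[1] 0x02->0x09 len=3 : 2f ce bd
[2] 0x0d->0x01 len=3 : 70 87 f2
[3] 0x01->0x0b len=3 : 70 87 f2
query mem[0x0b]=0x70, mem[0x0c]=0x87, mem[0x22]=0xbd, mem[0x0a]=0xce, mem[0x03]=0xf2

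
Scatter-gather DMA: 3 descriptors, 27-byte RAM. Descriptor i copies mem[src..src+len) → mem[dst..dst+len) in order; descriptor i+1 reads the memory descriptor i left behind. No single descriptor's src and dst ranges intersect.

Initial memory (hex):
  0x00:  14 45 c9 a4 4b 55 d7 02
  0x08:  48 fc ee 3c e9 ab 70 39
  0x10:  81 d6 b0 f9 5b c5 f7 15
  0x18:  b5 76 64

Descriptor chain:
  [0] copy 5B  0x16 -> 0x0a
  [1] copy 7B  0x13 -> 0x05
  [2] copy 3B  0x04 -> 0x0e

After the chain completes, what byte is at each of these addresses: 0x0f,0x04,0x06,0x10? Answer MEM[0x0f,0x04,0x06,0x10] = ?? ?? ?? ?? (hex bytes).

MEM[0x0f,0x04,0x06,0x10] = f9 4b 5b 5b

D0: mem[0x0a..0x0e] <- [f7 15 b5 76 64]
D1: mem[0x05..0x0b] <- [f9 5b c5 f7 15 b5 76]
D2: mem[0x0e..0x10] <- [4b f9 5b]
query mem[0x0f]=0xf9, mem[0x04]=0x4b, mem[0x06]=0x5b, mem[0x10]=0x5b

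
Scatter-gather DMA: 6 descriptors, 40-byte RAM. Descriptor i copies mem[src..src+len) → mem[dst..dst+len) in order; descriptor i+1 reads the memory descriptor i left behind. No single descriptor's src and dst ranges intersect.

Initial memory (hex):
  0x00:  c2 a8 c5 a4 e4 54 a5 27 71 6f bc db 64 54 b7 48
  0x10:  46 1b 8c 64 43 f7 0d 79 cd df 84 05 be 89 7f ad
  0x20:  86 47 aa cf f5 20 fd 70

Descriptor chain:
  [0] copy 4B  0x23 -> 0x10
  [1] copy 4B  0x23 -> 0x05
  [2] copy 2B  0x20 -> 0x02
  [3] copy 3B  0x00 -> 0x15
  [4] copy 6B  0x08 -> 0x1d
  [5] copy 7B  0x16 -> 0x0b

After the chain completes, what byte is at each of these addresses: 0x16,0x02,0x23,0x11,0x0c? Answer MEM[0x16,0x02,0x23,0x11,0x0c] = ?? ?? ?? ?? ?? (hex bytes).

MEM[0x16,0x02,0x23,0x11,0x0c] = a8 86 cf be 86

  after D0: wrote 4B at 0x10 = cff520fd
  after D1: wrote 4B at 0x05 = cff520fd
  after D2: wrote 2B at 0x02 = 8647
  after D3: wrote 3B at 0x15 = c2a886
  after D4: wrote 6B at 0x1d = fd6fbcdb6454
  after D5: wrote 7B at 0x0b = a886cddf8405be
query mem[0x16]=0xa8, mem[0x02]=0x86, mem[0x23]=0xcf, mem[0x11]=0xbe, mem[0x0c]=0x86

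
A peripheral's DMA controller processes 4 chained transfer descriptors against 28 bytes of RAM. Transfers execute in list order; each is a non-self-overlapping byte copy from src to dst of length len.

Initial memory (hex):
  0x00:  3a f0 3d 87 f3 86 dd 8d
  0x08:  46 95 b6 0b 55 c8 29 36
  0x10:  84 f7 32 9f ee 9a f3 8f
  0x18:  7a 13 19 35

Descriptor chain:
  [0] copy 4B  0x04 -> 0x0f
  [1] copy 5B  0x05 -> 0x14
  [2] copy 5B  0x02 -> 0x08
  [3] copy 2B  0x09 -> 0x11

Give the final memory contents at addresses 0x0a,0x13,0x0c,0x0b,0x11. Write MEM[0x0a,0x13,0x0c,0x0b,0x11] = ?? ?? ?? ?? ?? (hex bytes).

MEM[0x0a,0x13,0x0c,0x0b,0x11] = f3 9f dd 86 87

[0] 0x04->0x0f len=4 : f3 86 dd 8d
[1] 0x05->0x14 len=5 : 86 dd 8d 46 95
[2] 0x02->0x08 len=5 : 3d 87 f3 86 dd
[3] 0x09->0x11 len=2 : 87 f3
query mem[0x0a]=0xf3, mem[0x13]=0x9f, mem[0x0c]=0xdd, mem[0x0b]=0x86, mem[0x11]=0x87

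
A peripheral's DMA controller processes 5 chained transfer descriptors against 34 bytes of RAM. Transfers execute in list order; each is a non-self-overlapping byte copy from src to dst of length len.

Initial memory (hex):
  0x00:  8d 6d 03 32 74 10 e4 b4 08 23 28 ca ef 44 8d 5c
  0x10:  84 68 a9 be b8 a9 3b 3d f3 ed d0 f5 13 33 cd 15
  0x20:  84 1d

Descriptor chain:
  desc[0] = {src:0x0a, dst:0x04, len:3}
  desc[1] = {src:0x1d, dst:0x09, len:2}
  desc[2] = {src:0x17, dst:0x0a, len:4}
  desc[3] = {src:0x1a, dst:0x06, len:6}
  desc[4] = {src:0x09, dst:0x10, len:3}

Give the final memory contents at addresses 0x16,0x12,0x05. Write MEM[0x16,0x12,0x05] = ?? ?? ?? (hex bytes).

  after D0: wrote 3B at 0x04 = 28caef
  after D1: wrote 2B at 0x09 = 33cd
  after D2: wrote 4B at 0x0a = 3df3edd0
  after D3: wrote 6B at 0x06 = d0f51333cd15
  after D4: wrote 3B at 0x10 = 33cd15
query mem[0x16]=0x3b, mem[0x12]=0x15, mem[0x05]=0xca

MEM[0x16,0x12,0x05] = 3b 15 ca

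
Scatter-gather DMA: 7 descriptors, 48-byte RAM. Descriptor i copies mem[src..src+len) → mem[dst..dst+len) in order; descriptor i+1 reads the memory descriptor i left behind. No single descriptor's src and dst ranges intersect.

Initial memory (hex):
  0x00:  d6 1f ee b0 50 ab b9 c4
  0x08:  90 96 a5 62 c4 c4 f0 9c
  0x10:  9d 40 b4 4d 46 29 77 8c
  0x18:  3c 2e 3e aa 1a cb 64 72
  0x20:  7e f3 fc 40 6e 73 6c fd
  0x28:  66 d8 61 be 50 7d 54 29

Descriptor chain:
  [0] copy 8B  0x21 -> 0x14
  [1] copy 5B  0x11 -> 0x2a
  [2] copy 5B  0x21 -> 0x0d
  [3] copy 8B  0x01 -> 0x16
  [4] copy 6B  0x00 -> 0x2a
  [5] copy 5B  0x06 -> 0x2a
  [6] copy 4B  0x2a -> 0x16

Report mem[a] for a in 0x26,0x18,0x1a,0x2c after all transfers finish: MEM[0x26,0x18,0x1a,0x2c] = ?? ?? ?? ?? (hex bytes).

MEM[0x26,0x18,0x1a,0x2c] = 6c 90 ab 90

[0] 0x21->0x14 len=8 : f3 fc 40 6e 73 6c fd 66
[1] 0x11->0x2a len=5 : 40 b4 4d f3 fc
[2] 0x21->0x0d len=5 : f3 fc 40 6e 73
[3] 0x01->0x16 len=8 : 1f ee b0 50 ab b9 c4 90
[4] 0x00->0x2a len=6 : d6 1f ee b0 50 ab
[5] 0x06->0x2a len=5 : b9 c4 90 96 a5
[6] 0x2a->0x16 len=4 : b9 c4 90 96
query mem[0x26]=0x6c, mem[0x18]=0x90, mem[0x1a]=0xab, mem[0x2c]=0x90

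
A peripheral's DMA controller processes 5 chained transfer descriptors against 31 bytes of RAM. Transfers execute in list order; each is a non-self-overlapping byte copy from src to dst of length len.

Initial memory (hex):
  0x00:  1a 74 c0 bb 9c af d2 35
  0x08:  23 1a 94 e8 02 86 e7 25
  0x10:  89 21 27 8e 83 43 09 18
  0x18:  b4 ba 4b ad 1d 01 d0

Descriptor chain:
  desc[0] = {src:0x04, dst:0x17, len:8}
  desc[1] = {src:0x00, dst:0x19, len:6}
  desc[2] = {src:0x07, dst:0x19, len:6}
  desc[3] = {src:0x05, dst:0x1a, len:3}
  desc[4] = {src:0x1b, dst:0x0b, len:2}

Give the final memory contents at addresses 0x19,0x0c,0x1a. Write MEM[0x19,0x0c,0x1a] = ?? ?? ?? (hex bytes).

MEM[0x19,0x0c,0x1a] = 35 35 af

  after D0: wrote 8B at 0x17 = 9cafd235231a94e8
  after D1: wrote 6B at 0x19 = 1a74c0bb9caf
  after D2: wrote 6B at 0x19 = 35231a94e802
  after D3: wrote 3B at 0x1a = afd235
  after D4: wrote 2B at 0x0b = d235
query mem[0x19]=0x35, mem[0x0c]=0x35, mem[0x1a]=0xaf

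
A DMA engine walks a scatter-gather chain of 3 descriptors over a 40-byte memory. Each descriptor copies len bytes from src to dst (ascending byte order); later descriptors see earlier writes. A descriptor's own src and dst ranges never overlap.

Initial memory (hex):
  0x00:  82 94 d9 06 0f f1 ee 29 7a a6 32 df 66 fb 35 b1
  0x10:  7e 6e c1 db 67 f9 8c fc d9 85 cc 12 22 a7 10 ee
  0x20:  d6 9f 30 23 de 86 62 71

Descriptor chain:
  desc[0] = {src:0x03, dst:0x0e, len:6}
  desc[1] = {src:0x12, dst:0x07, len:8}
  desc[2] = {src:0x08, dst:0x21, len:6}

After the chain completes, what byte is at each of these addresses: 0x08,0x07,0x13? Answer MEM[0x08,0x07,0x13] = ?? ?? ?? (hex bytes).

MEM[0x08,0x07,0x13] = 7a 29 7a

[0] 0x03->0x0e len=6 : 06 0f f1 ee 29 7a
[1] 0x12->0x07 len=8 : 29 7a 67 f9 8c fc d9 85
[2] 0x08->0x21 len=6 : 7a 67 f9 8c fc d9
query mem[0x08]=0x7a, mem[0x07]=0x29, mem[0x13]=0x7a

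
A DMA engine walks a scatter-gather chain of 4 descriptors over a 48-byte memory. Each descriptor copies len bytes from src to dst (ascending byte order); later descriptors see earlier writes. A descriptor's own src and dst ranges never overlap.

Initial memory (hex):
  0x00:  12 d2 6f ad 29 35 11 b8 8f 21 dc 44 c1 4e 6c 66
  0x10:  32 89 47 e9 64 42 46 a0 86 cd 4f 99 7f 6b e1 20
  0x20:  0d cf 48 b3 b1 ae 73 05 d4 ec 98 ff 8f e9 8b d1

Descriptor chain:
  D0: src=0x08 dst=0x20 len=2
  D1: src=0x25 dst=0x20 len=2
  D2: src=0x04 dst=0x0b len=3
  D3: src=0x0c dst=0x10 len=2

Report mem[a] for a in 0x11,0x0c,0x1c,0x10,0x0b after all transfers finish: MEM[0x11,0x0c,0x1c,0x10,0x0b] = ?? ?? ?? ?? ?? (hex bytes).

  after D0: wrote 2B at 0x20 = 8f21
  after D1: wrote 2B at 0x20 = ae73
  after D2: wrote 3B at 0x0b = 293511
  after D3: wrote 2B at 0x10 = 3511
query mem[0x11]=0x11, mem[0x0c]=0x35, mem[0x1c]=0x7f, mem[0x10]=0x35, mem[0x0b]=0x29

MEM[0x11,0x0c,0x1c,0x10,0x0b] = 11 35 7f 35 29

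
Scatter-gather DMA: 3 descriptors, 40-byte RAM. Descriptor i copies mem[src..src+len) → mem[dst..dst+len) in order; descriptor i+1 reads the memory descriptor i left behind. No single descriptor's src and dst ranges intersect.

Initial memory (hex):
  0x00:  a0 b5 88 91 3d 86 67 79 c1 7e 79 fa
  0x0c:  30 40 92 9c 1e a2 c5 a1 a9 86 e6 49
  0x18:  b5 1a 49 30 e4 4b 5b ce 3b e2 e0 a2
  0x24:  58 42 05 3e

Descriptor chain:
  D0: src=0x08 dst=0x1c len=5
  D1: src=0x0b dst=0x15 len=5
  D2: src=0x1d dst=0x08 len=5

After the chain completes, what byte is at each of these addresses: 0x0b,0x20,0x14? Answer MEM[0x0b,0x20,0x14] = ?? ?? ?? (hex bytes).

MEM[0x0b,0x20,0x14] = 30 30 a9

D0: mem[0x1c..0x20] <- [c1 7e 79 fa 30]
D1: mem[0x15..0x19] <- [fa 30 40 92 9c]
D2: mem[0x08..0x0c] <- [7e 79 fa 30 e2]
query mem[0x0b]=0x30, mem[0x20]=0x30, mem[0x14]=0xa9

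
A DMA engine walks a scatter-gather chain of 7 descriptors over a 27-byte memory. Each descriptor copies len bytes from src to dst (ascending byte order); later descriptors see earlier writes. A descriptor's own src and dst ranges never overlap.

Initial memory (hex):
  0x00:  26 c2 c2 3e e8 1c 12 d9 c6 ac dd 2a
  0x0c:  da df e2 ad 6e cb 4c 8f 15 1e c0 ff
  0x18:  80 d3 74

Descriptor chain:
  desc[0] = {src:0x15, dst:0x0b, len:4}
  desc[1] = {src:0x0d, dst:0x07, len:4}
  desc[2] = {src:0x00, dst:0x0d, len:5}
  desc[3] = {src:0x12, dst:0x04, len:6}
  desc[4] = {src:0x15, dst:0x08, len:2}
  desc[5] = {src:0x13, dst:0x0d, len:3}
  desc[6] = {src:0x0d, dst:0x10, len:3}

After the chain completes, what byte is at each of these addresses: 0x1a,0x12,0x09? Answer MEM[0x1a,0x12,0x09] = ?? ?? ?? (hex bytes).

MEM[0x1a,0x12,0x09] = 74 1e c0

  after D0: wrote 4B at 0x0b = 1ec0ff80
  after D1: wrote 4B at 0x07 = ff80ad6e
  after D2: wrote 5B at 0x0d = 26c2c23ee8
  after D3: wrote 6B at 0x04 = 4c8f151ec0ff
  after D4: wrote 2B at 0x08 = 1ec0
  after D5: wrote 3B at 0x0d = 8f151e
  after D6: wrote 3B at 0x10 = 8f151e
query mem[0x1a]=0x74, mem[0x12]=0x1e, mem[0x09]=0xc0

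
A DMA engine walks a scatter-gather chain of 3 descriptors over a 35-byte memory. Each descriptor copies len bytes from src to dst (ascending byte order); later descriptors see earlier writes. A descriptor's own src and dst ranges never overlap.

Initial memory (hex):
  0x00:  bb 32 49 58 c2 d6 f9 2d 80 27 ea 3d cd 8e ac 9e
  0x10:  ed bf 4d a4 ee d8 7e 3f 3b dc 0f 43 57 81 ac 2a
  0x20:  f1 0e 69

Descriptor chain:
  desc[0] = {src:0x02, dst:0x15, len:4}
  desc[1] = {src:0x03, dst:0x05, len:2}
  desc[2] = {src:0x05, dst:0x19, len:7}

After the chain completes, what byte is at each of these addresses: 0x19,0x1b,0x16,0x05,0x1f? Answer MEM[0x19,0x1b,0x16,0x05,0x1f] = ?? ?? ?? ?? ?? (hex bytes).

MEM[0x19,0x1b,0x16,0x05,0x1f] = 58 2d 58 58 3d

D0: mem[0x15..0x18] <- [49 58 c2 d6]
D1: mem[0x05..0x06] <- [58 c2]
D2: mem[0x19..0x1f] <- [58 c2 2d 80 27 ea 3d]
query mem[0x19]=0x58, mem[0x1b]=0x2d, mem[0x16]=0x58, mem[0x05]=0x58, mem[0x1f]=0x3d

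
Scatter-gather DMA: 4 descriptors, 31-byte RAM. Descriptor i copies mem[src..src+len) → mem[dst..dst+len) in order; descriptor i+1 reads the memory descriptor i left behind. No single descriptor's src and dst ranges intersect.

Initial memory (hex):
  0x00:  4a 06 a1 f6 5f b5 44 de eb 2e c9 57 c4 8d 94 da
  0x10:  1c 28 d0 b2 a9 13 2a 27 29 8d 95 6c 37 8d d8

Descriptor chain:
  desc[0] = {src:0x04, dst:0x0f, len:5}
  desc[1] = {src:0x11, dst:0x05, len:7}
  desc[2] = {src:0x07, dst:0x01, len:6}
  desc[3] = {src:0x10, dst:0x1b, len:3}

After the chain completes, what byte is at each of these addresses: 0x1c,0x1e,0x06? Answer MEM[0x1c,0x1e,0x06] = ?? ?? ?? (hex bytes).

MEM[0x1c,0x1e,0x06] = 44 d8 c4

  after D0: wrote 5B at 0x0f = 5fb544deeb
  after D1: wrote 7B at 0x05 = 44deeba9132a27
  after D2: wrote 6B at 0x01 = eba9132a27c4
  after D3: wrote 3B at 0x1b = b544de
query mem[0x1c]=0x44, mem[0x1e]=0xd8, mem[0x06]=0xc4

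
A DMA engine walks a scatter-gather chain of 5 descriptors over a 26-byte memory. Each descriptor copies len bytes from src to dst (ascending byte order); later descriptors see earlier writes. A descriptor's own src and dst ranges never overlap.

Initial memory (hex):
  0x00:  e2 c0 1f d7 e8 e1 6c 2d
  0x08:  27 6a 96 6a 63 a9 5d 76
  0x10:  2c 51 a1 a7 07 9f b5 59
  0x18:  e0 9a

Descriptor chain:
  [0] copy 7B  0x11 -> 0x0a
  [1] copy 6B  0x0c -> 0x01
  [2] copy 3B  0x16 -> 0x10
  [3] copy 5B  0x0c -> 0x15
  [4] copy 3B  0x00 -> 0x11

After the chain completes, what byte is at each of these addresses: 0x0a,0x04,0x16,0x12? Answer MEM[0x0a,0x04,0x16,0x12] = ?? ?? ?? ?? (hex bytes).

MEM[0x0a,0x04,0x16,0x12] = 51 b5 07 a7

  after D0: wrote 7B at 0x0a = 51a1a7079fb559
  after D1: wrote 6B at 0x01 = a7079fb55951
  after D2: wrote 3B at 0x10 = b559e0
  after D3: wrote 5B at 0x15 = a7079fb5b5
  after D4: wrote 3B at 0x11 = e2a707
query mem[0x0a]=0x51, mem[0x04]=0xb5, mem[0x16]=0x07, mem[0x12]=0xa7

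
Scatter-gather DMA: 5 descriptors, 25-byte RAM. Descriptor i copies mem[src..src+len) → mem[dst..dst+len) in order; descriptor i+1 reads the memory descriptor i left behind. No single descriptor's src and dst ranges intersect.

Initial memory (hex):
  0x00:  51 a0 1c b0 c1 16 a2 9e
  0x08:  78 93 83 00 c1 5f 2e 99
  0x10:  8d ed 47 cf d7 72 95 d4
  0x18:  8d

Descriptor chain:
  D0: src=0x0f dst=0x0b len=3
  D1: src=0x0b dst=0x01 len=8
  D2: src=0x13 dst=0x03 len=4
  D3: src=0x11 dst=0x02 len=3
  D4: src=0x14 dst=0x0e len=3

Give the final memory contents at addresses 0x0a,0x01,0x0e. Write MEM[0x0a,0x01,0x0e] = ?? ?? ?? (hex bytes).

MEM[0x0a,0x01,0x0e] = 83 99 d7

  after D0: wrote 3B at 0x0b = 998ded
  after D1: wrote 8B at 0x01 = 998ded2e998ded47
  after D2: wrote 4B at 0x03 = cfd77295
  after D3: wrote 3B at 0x02 = ed47cf
  after D4: wrote 3B at 0x0e = d77295
query mem[0x0a]=0x83, mem[0x01]=0x99, mem[0x0e]=0xd7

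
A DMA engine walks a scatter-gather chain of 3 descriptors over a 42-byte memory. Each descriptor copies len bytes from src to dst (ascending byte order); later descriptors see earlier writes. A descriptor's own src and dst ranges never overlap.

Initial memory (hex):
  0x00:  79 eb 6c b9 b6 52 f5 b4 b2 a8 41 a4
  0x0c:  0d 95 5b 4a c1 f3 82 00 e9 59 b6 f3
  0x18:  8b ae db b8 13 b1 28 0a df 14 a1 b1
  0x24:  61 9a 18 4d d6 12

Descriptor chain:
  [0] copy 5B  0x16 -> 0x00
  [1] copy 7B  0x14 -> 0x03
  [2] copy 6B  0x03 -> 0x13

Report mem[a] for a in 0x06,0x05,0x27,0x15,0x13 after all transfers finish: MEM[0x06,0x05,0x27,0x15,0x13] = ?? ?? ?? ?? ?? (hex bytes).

D0: mem[0x00..0x04] <- [b6 f3 8b ae db]
D1: mem[0x03..0x09] <- [e9 59 b6 f3 8b ae db]
D2: mem[0x13..0x18] <- [e9 59 b6 f3 8b ae]
query mem[0x06]=0xf3, mem[0x05]=0xb6, mem[0x27]=0x4d, mem[0x15]=0xb6, mem[0x13]=0xe9

MEM[0x06,0x05,0x27,0x15,0x13] = f3 b6 4d b6 e9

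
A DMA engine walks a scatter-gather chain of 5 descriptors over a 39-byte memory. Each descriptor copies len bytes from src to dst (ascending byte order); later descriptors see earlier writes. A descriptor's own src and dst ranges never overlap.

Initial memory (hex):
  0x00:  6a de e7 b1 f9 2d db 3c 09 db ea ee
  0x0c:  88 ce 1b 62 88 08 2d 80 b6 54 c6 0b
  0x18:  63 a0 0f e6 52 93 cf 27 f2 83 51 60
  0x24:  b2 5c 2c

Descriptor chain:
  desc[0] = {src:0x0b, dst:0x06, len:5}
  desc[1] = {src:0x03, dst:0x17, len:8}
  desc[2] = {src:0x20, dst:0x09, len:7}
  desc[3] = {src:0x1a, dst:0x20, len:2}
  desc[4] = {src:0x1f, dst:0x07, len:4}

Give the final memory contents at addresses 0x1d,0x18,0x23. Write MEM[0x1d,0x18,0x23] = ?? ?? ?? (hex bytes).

MEM[0x1d,0x18,0x23] = 1b f9 60

  after D0: wrote 5B at 0x06 = ee88ce1b62
  after D1: wrote 8B at 0x17 = b1f92dee88ce1b62
  after D2: wrote 7B at 0x09 = f2835160b25c2c
  after D3: wrote 2B at 0x20 = ee88
  after D4: wrote 4B at 0x07 = 27ee8851
query mem[0x1d]=0x1b, mem[0x18]=0xf9, mem[0x23]=0x60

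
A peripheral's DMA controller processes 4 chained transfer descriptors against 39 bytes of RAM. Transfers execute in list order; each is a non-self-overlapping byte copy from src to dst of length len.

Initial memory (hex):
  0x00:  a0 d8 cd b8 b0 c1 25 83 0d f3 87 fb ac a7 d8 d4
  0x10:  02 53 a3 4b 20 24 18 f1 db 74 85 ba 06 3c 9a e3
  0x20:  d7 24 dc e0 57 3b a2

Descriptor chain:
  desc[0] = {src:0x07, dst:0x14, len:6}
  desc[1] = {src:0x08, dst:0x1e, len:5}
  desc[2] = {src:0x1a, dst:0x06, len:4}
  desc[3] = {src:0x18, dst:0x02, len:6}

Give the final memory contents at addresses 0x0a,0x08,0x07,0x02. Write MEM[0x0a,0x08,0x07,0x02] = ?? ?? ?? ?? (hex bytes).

MEM[0x0a,0x08,0x07,0x02] = 87 06 3c fb

[0] 0x07->0x14 len=6 : 83 0d f3 87 fb ac
[1] 0x08->0x1e len=5 : 0d f3 87 fb ac
[2] 0x1a->0x06 len=4 : 85 ba 06 3c
[3] 0x18->0x02 len=6 : fb ac 85 ba 06 3c
query mem[0x0a]=0x87, mem[0x08]=0x06, mem[0x07]=0x3c, mem[0x02]=0xfb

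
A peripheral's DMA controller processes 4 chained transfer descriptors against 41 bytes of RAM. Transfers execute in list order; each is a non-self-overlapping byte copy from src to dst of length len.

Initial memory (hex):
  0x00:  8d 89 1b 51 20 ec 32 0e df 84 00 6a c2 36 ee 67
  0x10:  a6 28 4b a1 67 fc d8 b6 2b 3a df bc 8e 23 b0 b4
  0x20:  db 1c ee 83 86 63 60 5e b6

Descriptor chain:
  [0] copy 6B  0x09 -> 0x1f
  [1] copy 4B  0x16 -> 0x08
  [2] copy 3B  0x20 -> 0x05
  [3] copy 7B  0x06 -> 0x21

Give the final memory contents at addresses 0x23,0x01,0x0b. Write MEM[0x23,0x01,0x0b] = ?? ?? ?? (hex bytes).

[0] 0x09->0x1f len=6 : 84 00 6a c2 36 ee
[1] 0x16->0x08 len=4 : d8 b6 2b 3a
[2] 0x20->0x05 len=3 : 00 6a c2
[3] 0x06->0x21 len=7 : 6a c2 d8 b6 2b 3a c2
query mem[0x23]=0xd8, mem[0x01]=0x89, mem[0x0b]=0x3a

MEM[0x23,0x01,0x0b] = d8 89 3a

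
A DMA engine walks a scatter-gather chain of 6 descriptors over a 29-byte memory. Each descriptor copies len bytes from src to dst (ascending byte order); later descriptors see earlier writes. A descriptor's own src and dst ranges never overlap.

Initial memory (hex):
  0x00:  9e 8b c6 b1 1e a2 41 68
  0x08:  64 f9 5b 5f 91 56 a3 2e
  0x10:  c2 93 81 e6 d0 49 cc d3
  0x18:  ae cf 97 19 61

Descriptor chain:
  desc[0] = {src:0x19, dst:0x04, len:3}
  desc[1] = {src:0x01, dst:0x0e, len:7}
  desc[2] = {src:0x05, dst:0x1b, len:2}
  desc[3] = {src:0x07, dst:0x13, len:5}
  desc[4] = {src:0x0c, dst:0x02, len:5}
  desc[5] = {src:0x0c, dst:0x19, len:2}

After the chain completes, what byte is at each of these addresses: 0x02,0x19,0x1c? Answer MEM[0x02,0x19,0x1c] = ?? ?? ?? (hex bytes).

MEM[0x02,0x19,0x1c] = 91 91 19

D0: mem[0x04..0x06] <- [cf 97 19]
D1: mem[0x0e..0x14] <- [8b c6 b1 cf 97 19 68]
D2: mem[0x1b..0x1c] <- [97 19]
D3: mem[0x13..0x17] <- [68 64 f9 5b 5f]
D4: mem[0x02..0x06] <- [91 56 8b c6 b1]
D5: mem[0x19..0x1a] <- [91 56]
query mem[0x02]=0x91, mem[0x19]=0x91, mem[0x1c]=0x19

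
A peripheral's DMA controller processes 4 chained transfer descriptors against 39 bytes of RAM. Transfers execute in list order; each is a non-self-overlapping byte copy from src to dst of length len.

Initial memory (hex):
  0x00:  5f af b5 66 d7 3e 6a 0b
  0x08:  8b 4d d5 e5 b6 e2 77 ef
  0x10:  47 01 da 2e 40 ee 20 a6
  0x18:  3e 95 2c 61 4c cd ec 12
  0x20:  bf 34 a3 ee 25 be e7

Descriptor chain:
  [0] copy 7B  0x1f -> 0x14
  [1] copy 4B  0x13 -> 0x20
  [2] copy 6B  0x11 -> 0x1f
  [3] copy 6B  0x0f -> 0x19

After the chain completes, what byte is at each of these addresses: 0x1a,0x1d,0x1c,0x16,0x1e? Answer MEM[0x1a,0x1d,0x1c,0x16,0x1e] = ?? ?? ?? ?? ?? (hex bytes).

  after D0: wrote 7B at 0x14 = 12bf34a3ee25be
  after D1: wrote 4B at 0x20 = 2e12bf34
  after D2: wrote 6B at 0x1f = 01da2e12bf34
  after D3: wrote 6B at 0x19 = ef4701da2e12
query mem[0x1a]=0x47, mem[0x1d]=0x2e, mem[0x1c]=0xda, mem[0x16]=0x34, mem[0x1e]=0x12

MEM[0x1a,0x1d,0x1c,0x16,0x1e] = 47 2e da 34 12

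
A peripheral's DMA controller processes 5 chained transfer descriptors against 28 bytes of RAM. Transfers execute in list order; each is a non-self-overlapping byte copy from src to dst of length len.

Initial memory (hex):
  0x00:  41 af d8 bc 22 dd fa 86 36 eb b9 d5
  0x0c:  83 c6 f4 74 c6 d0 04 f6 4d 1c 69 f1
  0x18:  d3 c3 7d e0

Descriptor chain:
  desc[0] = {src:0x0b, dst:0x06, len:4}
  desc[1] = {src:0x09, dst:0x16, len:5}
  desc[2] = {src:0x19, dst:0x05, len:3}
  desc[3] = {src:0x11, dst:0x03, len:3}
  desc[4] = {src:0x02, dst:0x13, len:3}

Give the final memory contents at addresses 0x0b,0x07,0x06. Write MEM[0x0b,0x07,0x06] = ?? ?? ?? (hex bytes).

  after D0: wrote 4B at 0x06 = d583c6f4
  after D1: wrote 5B at 0x16 = f4b9d583c6
  after D2: wrote 3B at 0x05 = 83c6e0
  after D3: wrote 3B at 0x03 = d004f6
  after D4: wrote 3B at 0x13 = d8d004
query mem[0x0b]=0xd5, mem[0x07]=0xe0, mem[0x06]=0xc6

MEM[0x0b,0x07,0x06] = d5 e0 c6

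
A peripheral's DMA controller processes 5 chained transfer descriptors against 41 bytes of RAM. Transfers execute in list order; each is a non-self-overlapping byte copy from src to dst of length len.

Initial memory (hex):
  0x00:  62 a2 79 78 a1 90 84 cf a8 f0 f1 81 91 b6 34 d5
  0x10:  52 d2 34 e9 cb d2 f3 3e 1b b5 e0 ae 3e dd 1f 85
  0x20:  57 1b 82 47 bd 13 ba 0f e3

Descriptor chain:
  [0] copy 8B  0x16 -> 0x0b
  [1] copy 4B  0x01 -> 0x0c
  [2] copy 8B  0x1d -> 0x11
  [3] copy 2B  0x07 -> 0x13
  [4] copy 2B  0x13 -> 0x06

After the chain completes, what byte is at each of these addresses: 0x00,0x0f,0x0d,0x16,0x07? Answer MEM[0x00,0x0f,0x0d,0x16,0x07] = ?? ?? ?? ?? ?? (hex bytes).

MEM[0x00,0x0f,0x0d,0x16,0x07] = 62 a1 79 82 a8

#0 dst[0x0b+8] := {0xf3,0x3e,0x1b,0xb5,0xe0,0xae,0x3e,0xdd}
#1 dst[0x0c+4] := {0xa2,0x79,0x78,0xa1}
#2 dst[0x11+8] := {0xdd,0x1f,0x85,0x57,0x1b,0x82,0x47,0xbd}
#3 dst[0x13+2] := {0xcf,0xa8}
#4 dst[0x06+2] := {0xcf,0xa8}
query mem[0x00]=0x62, mem[0x0f]=0xa1, mem[0x0d]=0x79, mem[0x16]=0x82, mem[0x07]=0xa8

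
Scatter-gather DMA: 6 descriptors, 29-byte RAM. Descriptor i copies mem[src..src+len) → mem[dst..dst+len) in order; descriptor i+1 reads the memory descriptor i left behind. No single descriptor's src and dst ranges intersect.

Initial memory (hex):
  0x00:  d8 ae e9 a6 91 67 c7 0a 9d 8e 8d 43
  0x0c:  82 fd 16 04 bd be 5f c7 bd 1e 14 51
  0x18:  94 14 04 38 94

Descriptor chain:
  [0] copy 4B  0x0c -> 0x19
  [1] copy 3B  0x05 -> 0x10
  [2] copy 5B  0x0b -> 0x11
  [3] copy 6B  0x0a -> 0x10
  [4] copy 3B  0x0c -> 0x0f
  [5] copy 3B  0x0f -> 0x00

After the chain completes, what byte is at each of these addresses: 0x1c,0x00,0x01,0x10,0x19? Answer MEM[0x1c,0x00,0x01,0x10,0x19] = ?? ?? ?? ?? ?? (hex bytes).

[0] 0x0c->0x19 len=4 : 82 fd 16 04
[1] 0x05->0x10 len=3 : 67 c7 0a
[2] 0x0b->0x11 len=5 : 43 82 fd 16 04
[3] 0x0a->0x10 len=6 : 8d 43 82 fd 16 04
[4] 0x0c->0x0f len=3 : 82 fd 16
[5] 0x0f->0x00 len=3 : 82 fd 16
query mem[0x1c]=0x04, mem[0x00]=0x82, mem[0x01]=0xfd, mem[0x10]=0xfd, mem[0x19]=0x82

MEM[0x1c,0x00,0x01,0x10,0x19] = 04 82 fd fd 82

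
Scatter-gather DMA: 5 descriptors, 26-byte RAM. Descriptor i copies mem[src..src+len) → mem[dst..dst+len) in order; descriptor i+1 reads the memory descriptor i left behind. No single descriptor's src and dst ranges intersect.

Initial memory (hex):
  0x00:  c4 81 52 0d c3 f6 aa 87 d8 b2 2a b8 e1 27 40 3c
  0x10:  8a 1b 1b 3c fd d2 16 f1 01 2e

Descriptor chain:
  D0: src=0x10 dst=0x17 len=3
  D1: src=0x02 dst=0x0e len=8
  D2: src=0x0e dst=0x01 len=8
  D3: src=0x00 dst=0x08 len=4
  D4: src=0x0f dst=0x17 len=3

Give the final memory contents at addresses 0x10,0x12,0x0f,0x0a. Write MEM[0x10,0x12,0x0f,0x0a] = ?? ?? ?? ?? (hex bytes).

[0] 0x10->0x17 len=3 : 8a 1b 1b
[1] 0x02->0x0e len=8 : 52 0d c3 f6 aa 87 d8 b2
[2] 0x0e->0x01 len=8 : 52 0d c3 f6 aa 87 d8 b2
[3] 0x00->0x08 len=4 : c4 52 0d c3
[4] 0x0f->0x17 len=3 : 0d c3 f6
query mem[0x10]=0xc3, mem[0x12]=0xaa, mem[0x0f]=0x0d, mem[0x0a]=0x0d

MEM[0x10,0x12,0x0f,0x0a] = c3 aa 0d 0d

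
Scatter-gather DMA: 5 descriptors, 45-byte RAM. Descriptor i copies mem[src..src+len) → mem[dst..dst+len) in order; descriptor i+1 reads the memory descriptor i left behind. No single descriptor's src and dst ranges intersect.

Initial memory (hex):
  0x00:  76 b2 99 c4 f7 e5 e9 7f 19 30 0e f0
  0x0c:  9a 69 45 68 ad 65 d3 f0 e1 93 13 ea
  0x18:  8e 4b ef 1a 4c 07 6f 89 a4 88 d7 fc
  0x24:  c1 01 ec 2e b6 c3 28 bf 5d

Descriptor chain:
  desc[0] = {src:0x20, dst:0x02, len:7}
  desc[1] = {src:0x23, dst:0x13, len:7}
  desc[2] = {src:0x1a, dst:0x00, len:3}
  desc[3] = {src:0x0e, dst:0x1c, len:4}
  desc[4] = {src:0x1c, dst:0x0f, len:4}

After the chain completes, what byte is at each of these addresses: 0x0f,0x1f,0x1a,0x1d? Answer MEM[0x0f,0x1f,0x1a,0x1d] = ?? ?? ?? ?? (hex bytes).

MEM[0x0f,0x1f,0x1a,0x1d] = 45 65 ef 68

D0: mem[0x02..0x08] <- [a4 88 d7 fc c1 01 ec]
D1: mem[0x13..0x19] <- [fc c1 01 ec 2e b6 c3]
D2: mem[0x00..0x02] <- [ef 1a 4c]
D3: mem[0x1c..0x1f] <- [45 68 ad 65]
D4: mem[0x0f..0x12] <- [45 68 ad 65]
query mem[0x0f]=0x45, mem[0x1f]=0x65, mem[0x1a]=0xef, mem[0x1d]=0x68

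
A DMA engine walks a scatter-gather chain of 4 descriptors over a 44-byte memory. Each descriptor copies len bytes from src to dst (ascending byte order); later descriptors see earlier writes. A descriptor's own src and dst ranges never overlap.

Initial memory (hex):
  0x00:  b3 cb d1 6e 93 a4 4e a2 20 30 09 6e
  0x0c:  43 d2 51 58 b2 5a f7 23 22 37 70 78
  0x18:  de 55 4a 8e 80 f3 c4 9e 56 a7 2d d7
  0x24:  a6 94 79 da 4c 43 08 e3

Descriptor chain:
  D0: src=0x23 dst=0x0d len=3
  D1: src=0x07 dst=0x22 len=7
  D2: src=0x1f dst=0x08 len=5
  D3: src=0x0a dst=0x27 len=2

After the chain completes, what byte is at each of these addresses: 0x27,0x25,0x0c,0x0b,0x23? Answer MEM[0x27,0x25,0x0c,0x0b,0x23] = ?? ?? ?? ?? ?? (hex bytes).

[0] 0x23->0x0d len=3 : d7 a6 94
[1] 0x07->0x22 len=7 : a2 20 30 09 6e 43 d7
[2] 0x1f->0x08 len=5 : 9e 56 a7 a2 20
[3] 0x0a->0x27 len=2 : a7 a2
query mem[0x27]=0xa7, mem[0x25]=0x09, mem[0x0c]=0x20, mem[0x0b]=0xa2, mem[0x23]=0x20

MEM[0x27,0x25,0x0c,0x0b,0x23] = a7 09 20 a2 20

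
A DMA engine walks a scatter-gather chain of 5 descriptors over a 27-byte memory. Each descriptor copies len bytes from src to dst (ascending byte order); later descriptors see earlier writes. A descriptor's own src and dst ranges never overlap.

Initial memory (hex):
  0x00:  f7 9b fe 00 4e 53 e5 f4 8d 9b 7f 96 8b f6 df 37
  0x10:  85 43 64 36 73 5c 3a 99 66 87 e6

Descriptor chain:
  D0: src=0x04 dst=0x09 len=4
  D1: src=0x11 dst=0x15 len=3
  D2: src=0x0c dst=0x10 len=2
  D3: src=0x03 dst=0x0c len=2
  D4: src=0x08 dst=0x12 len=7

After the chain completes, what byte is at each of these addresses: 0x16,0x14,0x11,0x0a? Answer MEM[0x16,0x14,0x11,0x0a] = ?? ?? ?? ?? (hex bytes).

D0: mem[0x09..0x0c] <- [4e 53 e5 f4]
D1: mem[0x15..0x17] <- [43 64 36]
D2: mem[0x10..0x11] <- [f4 f6]
D3: mem[0x0c..0x0d] <- [00 4e]
D4: mem[0x12..0x18] <- [8d 4e 53 e5 00 4e df]
query mem[0x16]=0x00, mem[0x14]=0x53, mem[0x11]=0xf6, mem[0x0a]=0x53

MEM[0x16,0x14,0x11,0x0a] = 00 53 f6 53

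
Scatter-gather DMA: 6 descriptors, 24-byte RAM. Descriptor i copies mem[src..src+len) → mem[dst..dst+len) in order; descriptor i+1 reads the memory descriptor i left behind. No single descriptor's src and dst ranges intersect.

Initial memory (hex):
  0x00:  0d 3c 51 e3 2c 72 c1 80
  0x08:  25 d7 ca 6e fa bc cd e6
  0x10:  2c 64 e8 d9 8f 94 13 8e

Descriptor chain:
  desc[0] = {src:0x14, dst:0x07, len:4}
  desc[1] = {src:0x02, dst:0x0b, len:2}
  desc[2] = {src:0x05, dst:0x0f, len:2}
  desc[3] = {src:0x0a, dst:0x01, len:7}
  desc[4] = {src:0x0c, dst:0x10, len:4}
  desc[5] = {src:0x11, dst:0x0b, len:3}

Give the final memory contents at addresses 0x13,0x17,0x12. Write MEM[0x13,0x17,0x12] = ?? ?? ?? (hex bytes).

  after D0: wrote 4B at 0x07 = 8f94138e
  after D1: wrote 2B at 0x0b = 51e3
  after D2: wrote 2B at 0x0f = 72c1
  after D3: wrote 7B at 0x01 = 8e51e3bccd72c1
  after D4: wrote 4B at 0x10 = e3bccd72
  after D5: wrote 3B at 0x0b = bccd72
query mem[0x13]=0x72, mem[0x17]=0x8e, mem[0x12]=0xcd

MEM[0x13,0x17,0x12] = 72 8e cd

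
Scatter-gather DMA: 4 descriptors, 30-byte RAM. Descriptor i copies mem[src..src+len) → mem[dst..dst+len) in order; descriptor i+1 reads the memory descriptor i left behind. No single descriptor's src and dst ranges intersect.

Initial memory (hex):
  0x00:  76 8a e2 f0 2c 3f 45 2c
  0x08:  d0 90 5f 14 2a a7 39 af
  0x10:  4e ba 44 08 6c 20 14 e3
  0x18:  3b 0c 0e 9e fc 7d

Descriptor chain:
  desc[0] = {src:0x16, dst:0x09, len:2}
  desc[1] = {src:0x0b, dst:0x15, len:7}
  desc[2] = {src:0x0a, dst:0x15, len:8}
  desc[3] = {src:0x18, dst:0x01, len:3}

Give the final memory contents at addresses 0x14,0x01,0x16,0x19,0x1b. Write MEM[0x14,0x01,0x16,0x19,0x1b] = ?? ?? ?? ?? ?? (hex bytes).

  after D0: wrote 2B at 0x09 = 14e3
  after D1: wrote 7B at 0x15 = 142aa739af4eba
  after D2: wrote 8B at 0x15 = e3142aa739af4eba
  after D3: wrote 3B at 0x01 = a739af
query mem[0x14]=0x6c, mem[0x01]=0xa7, mem[0x16]=0x14, mem[0x19]=0x39, mem[0x1b]=0x4e

MEM[0x14,0x01,0x16,0x19,0x1b] = 6c a7 14 39 4e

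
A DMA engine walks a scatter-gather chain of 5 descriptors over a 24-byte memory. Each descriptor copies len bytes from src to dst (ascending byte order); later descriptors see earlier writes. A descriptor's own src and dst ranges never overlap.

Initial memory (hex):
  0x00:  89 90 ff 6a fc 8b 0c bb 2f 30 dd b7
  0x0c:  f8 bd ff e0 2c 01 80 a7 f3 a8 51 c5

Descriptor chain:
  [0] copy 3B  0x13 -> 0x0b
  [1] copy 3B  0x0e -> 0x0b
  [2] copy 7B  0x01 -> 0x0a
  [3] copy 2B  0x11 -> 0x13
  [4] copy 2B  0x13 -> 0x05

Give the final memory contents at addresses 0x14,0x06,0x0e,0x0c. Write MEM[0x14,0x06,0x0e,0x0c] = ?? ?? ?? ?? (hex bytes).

[0] 0x13->0x0b len=3 : a7 f3 a8
[1] 0x0e->0x0b len=3 : ff e0 2c
[2] 0x01->0x0a len=7 : 90 ff 6a fc 8b 0c bb
[3] 0x11->0x13 len=2 : 01 80
[4] 0x13->0x05 len=2 : 01 80
query mem[0x14]=0x80, mem[0x06]=0x80, mem[0x0e]=0x8b, mem[0x0c]=0x6a

MEM[0x14,0x06,0x0e,0x0c] = 80 80 8b 6a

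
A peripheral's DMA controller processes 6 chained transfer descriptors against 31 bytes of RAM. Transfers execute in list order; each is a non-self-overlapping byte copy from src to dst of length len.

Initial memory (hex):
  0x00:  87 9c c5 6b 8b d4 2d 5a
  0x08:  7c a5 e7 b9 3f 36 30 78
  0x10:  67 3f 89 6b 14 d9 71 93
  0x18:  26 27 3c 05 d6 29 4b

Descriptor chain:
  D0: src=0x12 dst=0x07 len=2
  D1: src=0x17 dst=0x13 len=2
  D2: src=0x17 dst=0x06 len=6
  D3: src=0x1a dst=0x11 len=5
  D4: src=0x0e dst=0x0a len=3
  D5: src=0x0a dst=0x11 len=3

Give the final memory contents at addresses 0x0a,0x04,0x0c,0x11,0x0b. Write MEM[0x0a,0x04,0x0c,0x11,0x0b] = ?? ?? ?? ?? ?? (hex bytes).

MEM[0x0a,0x04,0x0c,0x11,0x0b] = 30 8b 67 30 78

#0 dst[0x07+2] := {0x89,0x6b}
#1 dst[0x13+2] := {0x93,0x26}
#2 dst[0x06+6] := {0x93,0x26,0x27,0x3c,0x05,0xd6}
#3 dst[0x11+5] := {0x3c,0x05,0xd6,0x29,0x4b}
#4 dst[0x0a+3] := {0x30,0x78,0x67}
#5 dst[0x11+3] := {0x30,0x78,0x67}
query mem[0x0a]=0x30, mem[0x04]=0x8b, mem[0x0c]=0x67, mem[0x11]=0x30, mem[0x0b]=0x78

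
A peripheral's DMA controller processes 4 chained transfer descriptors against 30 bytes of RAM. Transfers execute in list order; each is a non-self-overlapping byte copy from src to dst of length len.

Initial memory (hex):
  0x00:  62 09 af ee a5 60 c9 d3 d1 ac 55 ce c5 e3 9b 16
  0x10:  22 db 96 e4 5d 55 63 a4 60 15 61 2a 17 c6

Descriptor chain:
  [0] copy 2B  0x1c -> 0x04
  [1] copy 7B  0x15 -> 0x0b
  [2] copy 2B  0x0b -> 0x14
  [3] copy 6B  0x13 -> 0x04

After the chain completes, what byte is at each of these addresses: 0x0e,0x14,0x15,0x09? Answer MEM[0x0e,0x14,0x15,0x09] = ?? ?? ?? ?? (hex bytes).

  after D0: wrote 2B at 0x04 = 17c6
  after D1: wrote 7B at 0x0b = 5563a46015612a
  after D2: wrote 2B at 0x14 = 5563
  after D3: wrote 6B at 0x04 = e4556363a460
query mem[0x0e]=0x60, mem[0x14]=0x55, mem[0x15]=0x63, mem[0x09]=0x60

MEM[0x0e,0x14,0x15,0x09] = 60 55 63 60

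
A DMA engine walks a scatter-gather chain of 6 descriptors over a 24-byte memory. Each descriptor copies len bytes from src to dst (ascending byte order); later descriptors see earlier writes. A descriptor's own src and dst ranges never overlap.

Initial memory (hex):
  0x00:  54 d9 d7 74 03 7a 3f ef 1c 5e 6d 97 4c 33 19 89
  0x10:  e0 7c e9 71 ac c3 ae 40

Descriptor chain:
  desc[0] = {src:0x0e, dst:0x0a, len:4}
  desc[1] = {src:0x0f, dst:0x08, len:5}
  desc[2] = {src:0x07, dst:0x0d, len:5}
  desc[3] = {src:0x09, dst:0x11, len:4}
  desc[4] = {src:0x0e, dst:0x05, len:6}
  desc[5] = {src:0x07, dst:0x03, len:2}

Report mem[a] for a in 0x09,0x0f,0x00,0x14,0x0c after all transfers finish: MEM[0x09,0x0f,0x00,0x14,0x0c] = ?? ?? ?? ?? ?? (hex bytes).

MEM[0x09,0x0f,0x00,0x14,0x0c] = 7c e0 54 71 71

#0 dst[0x0a+4] := {0x19,0x89,0xe0,0x7c}
#1 dst[0x08+5] := {0x89,0xe0,0x7c,0xe9,0x71}
#2 dst[0x0d+5] := {0xef,0x89,0xe0,0x7c,0xe9}
#3 dst[0x11+4] := {0xe0,0x7c,0xe9,0x71}
#4 dst[0x05+6] := {0x89,0xe0,0x7c,0xe0,0x7c,0xe9}
#5 dst[0x03+2] := {0x7c,0xe0}
query mem[0x09]=0x7c, mem[0x0f]=0xe0, mem[0x00]=0x54, mem[0x14]=0x71, mem[0x0c]=0x71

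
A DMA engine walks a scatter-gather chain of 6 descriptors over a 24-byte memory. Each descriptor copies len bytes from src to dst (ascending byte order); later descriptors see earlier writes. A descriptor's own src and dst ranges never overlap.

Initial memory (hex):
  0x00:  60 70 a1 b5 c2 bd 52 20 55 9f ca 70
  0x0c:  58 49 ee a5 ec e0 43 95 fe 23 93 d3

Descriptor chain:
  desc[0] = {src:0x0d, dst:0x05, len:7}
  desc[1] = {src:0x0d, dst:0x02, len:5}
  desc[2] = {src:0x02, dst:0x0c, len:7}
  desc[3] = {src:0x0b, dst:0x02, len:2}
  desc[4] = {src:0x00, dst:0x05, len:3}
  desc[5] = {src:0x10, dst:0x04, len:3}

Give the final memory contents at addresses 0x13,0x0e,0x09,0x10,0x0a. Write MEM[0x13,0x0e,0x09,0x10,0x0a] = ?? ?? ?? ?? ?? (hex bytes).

D0: mem[0x05..0x0b] <- [49 ee a5 ec e0 43 95]
D1: mem[0x02..0x06] <- [49 ee a5 ec e0]
D2: mem[0x0c..0x12] <- [49 ee a5 ec e0 a5 ec]
D3: mem[0x02..0x03] <- [95 49]
D4: mem[0x05..0x07] <- [60 70 95]
D5: mem[0x04..0x06] <- [e0 a5 ec]
query mem[0x13]=0x95, mem[0x0e]=0xa5, mem[0x09]=0xe0, mem[0x10]=0xe0, mem[0x0a]=0x43

MEM[0x13,0x0e,0x09,0x10,0x0a] = 95 a5 e0 e0 43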